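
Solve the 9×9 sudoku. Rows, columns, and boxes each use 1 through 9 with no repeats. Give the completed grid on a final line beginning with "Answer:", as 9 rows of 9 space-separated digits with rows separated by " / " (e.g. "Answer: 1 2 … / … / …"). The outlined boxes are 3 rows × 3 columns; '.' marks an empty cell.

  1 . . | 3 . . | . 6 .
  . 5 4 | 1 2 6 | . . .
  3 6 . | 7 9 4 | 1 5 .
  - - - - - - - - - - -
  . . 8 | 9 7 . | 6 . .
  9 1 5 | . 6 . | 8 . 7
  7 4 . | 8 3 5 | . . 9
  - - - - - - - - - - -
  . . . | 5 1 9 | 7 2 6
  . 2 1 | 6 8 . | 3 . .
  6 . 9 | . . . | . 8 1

Step 1. [r5c8∈{3,4}] 3 has one home in row 5: r5c8. So r5c8=3.
Step 2. [r1c2∈{7,8,9}] 9 has one home in col 2: r1c2. So r1c2=9.
Step 3. [r4c1∈{2}] r4c1 is down to just 2 ⇒ r4c1=2.
Step 4. [r3c9∈{2,8}] across row 3, 8 lands solely at r3c9. So r3c9=8.
Step 5. [r9c6∈{2,3,7}] col 6 places 3 nowhere but r9c6. So r9c6=3.
Step 6. [r1c9∈{2,4}] across col 9, 2 lands solely at r1c9. So r1c9=2.
Step 7. [r9c4∈{2,4}] row 9 places 2 nowhere but r9c4 ⇒ r9c4=2.
Step 8. [r7c2∈{3,8}] col 2 places 8 nowhere but r7c2 ⇒ r7c2=8.
Step 9. [r4c9∈{4,5}] across row 4, 5 lands solely at r4c9 ⇒ r4c9=5.
Step 10. [r8c9∈{4}] only 4 remains possible at r8c9, so r8c9=4.
Step 11. [r6c8∈{1}] nothing but 1 survives at r6c8. So r6c8=1.
Step 12. [r8c8∈{9}] r8c8 has the single candidate 9. So r8c8=9.
Step 13. [r9c2∈{7}] r9c2 is down to just 7 ⇒ r9c2=7.
Step 14. [r7c3∈{3}] r7c3 is down to just 3. So r7c3=3.
Step 15. [r9c7∈{5}] only 5 remains possible at r9c7. So r9c7=5.
Step 16. [r8c1∈{5}] nothing but 5 survives at r8c1, so r8c1=5.
Step 17. [r6c3∈{6}] r6c3 is down to just 6. So r6c3=6.
Step 18. [r2c1∈{8}] r2c1's peers cover all but 8 ⇒ r2c1=8.
Step 19. [r5c6∈{2}] r5c6's peers cover all but 2 ⇒ r5c6=2.
Step 20. [r8c6∈{7}] r8c6's peers cover all but 7, so r8c6=7.
Step 21. [r3c3∈{2}] nothing but 2 survives at r3c3. So r3c3=2.
Step 22. [r6c7∈{2}] r6c7 is down to just 2. So r6c7=2.
Step 23. [r1c3∈{7}] only 7 remains possible at r1c3, so r1c3=7.
Step 24. [r4c2∈{3}] r4c2 has the single candidate 3. So r4c2=3.
Step 25. [r2c8∈{7}] only 7 remains possible at r2c8 ⇒ r2c8=7.
Step 26. [r1c7∈{4}] r1c7 is down to just 4, so r1c7=4.
Step 27. [r2c7∈{9}] r2c7 has the single candidate 9 ⇒ r2c7=9.
Step 28. [r4c6∈{1}] r4c6 has the single candidate 1, so r4c6=1.
Step 29. [r2c9∈{3}] r2c9 is down to just 3 ⇒ r2c9=3.
Step 30. [r1c5∈{5}] only 5 remains possible at r1c5. So r1c5=5.
Step 31. [r9c5∈{4}] r9c5's peers cover all but 4, so r9c5=4.
Step 32. [r1c6∈{8}] r1c6 has the single candidate 8. So r1c6=8.
Step 33. [r4c8∈{4}] r4c8 has the single candidate 4. So r4c8=4.
Step 34. [r7c1∈{4}] r7c1 is down to just 4. So r7c1=4.
Step 35. [r5c4∈{4}] r5c4's peers cover all but 4. So r5c4=4.

Answer: 1 9 7 3 5 8 4 6 2 / 8 5 4 1 2 6 9 7 3 / 3 6 2 7 9 4 1 5 8 / 2 3 8 9 7 1 6 4 5 / 9 1 5 4 6 2 8 3 7 / 7 4 6 8 3 5 2 1 9 / 4 8 3 5 1 9 7 2 6 / 5 2 1 6 8 7 3 9 4 / 6 7 9 2 4 3 5 8 1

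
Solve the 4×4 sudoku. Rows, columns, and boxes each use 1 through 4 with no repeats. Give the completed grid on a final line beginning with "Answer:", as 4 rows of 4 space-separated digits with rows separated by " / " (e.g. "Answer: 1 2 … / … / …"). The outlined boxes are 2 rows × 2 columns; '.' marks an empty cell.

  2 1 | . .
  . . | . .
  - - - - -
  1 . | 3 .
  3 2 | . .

Step 1. [r1c3∈{4}] r1c3's peers cover all but 4 ⇒ r1c3=4.
Step 2. [r3c2∈{4}] r3c2 has the single candidate 4, so r3c2=4.
Step 3. [r2c3∈{1,2}] 2 has one home in col 3: r2c3. So r2c3=2.
Step 4. [r2c4∈{1,3}] 1 has one home in row 2: r2c4 ⇒ r2c4=1.
Step 5. [r2c1∈{4}] r2c1's peers cover all but 4 ⇒ r2c1=4.
Step 6. [r4c4∈{4}] r4c4 has the single candidate 4, so r4c4=4.
Step 7. [r3c4∈{2}] nothing but 2 survives at r3c4 ⇒ r3c4=2.
Step 8. [r1c4∈{3}] only 3 remains possible at r1c4 ⇒ r1c4=3.
Step 9. [r2c2∈{3}] nothing but 3 survives at r2c2, so r2c2=3.
Step 10. [r4c3∈{1}] only 1 remains possible at r4c3. So r4c3=1.

Answer: 2 1 4 3 / 4 3 2 1 / 1 4 3 2 / 3 2 1 4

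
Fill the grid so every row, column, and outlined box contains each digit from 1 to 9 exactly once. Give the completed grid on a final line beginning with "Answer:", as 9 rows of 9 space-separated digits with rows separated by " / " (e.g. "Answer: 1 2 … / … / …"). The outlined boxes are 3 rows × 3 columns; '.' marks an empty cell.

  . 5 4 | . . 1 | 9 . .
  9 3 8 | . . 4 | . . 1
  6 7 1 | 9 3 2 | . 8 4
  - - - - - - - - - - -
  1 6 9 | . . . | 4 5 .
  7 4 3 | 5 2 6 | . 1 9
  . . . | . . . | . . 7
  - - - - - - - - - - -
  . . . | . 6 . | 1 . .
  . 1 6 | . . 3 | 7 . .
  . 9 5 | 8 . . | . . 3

Step 1. [r1c1∈{2}] r1c1 is down to just 2. So r1c1=2.
Step 2. [r4c9∈{2,8}] 2 has one home in row 4: r4c9. So r4c9=2.
Step 3. [r9c6∈{7}] r9c6's peers cover all but 7. So r9c6=7.
Step 4. [r9c1∈{4}] r9c1 has the single candidate 4. So r9c1=4.
Step 5. [r6c7∈{3,6,8}] col 7 places 3 nowhere but r6c7. So r6c7=3.
Step 6. [r1c9∈{6}] r1c9 is down to just 6, so r1c9=6.
Step 7. [r1c4∈{7}] r1c4's peers cover all but 7 ⇒ r1c4=7.
Step 8. [r8c1∈{8}] nothing but 8 survives at r8c1, so r8c1=8.
Step 9. [r7c2∈{2}] r7c2 has the single candidate 2. So r7c2=2.
Step 10. [r7c4∈{4}] nothing but 4 survives at r7c4, so r7c4=4.
Step 11. [r7c6∈{5,9}] r7c6 is the only open cell in col 6 admitting 5. So r7c6=5.
Step 12. [r6c5∈{1,4,8,9}] 4 has one home in row 6: r6c5, so r6c5=4.
Step 13. [r8c8∈{2,4,9}] r8c8 is the only open cell in row 8 admitting 4, so r8c8=4.
Step 14. [r4c6∈{8}] nothing but 8 survives at r4c6 ⇒ r4c6=8.
Step 15. [r9c7∈{2,6}] col 7 places 6 nowhere but r9c7. So r9c7=6.
Step 16. [r2c7∈{2,5}] col 7 places 2 nowhere but r2c7, so r2c7=2.
Step 17. [r4c4∈{3}] r4c4 has the single candidate 3, so r4c4=3.
Step 18. [r9c5∈{1}] r9c5's peers cover all but 1. So r9c5=1.
Step 19. [r4c5∈{7}] r4c5's peers cover all but 7. So r4c5=7.
Step 20. [r1c8∈{3}] r1c8 is down to just 3, so r1c8=3.
Step 21. [r6c2∈{8}] nothing but 8 survives at r6c2, so r6c2=8.
Step 22. [r8c4∈{2}] only 2 remains possible at r8c4. So r8c4=2.
Step 23. [r6c3∈{2}] nothing but 2 survives at r6c3 ⇒ r6c3=2.
Step 24. [r6c4∈{1}] nothing but 1 survives at r6c4. So r6c4=1.
Step 25. [r2c8∈{7}] r2c8 is down to just 7. So r2c8=7.
Step 26. [r7c1∈{3}] only 3 remains possible at r7c1 ⇒ r7c1=3.
Step 27. [r3c7∈{5}] only 5 remains possible at r3c7. So r3c7=5.
Step 28. [r5c7∈{8}] r5c7's peers cover all but 8. So r5c7=8.
Step 29. [r8c9∈{5}] r8c9's peers cover all but 5, so r8c9=5.
Step 30. [r7c3∈{7}] r7c3 has the single candidate 7. So r7c3=7.
Step 31. [r8c5∈{9}] only 9 remains possible at r8c5, so r8c5=9.
Step 32. [r6c1∈{5}] r6c1 is down to just 5, so r6c1=5.
Step 33. [r1c5∈{8}] r1c5 is down to just 8 ⇒ r1c5=8.
Step 34. [r2c5∈{5}] r2c5 has the single candidate 5. So r2c5=5.
Step 35. [r9c8∈{2}] only 2 remains possible at r9c8, so r9c8=2.
Step 36. [r6c8∈{6}] r6c8 has the single candidate 6. So r6c8=6.
Step 37. [r7c8∈{9}] r7c8 is down to just 9, so r7c8=9.
Step 38. [r7c9∈{8}] r7c9's peers cover all but 8 ⇒ r7c9=8.
Step 39. [r6c6∈{9}] r6c6 has the single candidate 9 ⇒ r6c6=9.
Step 40. [r2c4∈{6}] r2c4 is down to just 6, so r2c4=6.

Answer: 2 5 4 7 8 1 9 3 6 / 9 3 8 6 5 4 2 7 1 / 6 7 1 9 3 2 5 8 4 / 1 6 9 3 7 8 4 5 2 / 7 4 3 5 2 6 8 1 9 / 5 8 2 1 4 9 3 6 7 / 3 2 7 4 6 5 1 9 8 / 8 1 6 2 9 3 7 4 5 / 4 9 5 8 1 7 6 2 3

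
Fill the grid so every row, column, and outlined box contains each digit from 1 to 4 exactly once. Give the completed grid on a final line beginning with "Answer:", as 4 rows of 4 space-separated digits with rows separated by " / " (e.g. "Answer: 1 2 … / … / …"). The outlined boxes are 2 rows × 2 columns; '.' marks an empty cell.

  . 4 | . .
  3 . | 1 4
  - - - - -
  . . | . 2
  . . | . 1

Step 1. [r2c2∈{2}] r2c2 is down to just 2, so r2c2=2.
Step 2. [r4c2∈{3}] r4c2 is down to just 3. So r4c2=3.
Step 3. [r4c3∈{4}] nothing but 4 survives at r4c3 ⇒ r4c3=4.
Step 4. [r1c4∈{3}] only 3 remains possible at r1c4. So r1c4=3.
Step 5. [r3c2∈{1}] r3c2 is down to just 1. So r3c2=1.
Step 6. [r1c3∈{2}] r1c3 is down to just 2. So r1c3=2.
Step 7. [r1c1∈{1}] only 1 remains possible at r1c1. So r1c1=1.
Step 8. [r3c3∈{3}] r3c3 is down to just 3. So r3c3=3.
Step 9. [r3c1∈{4}] r3c1 is down to just 4. So r3c1=4.
Step 10. [r4c1∈{2}] r4c1's peers cover all but 2 ⇒ r4c1=2.

Answer: 1 4 2 3 / 3 2 1 4 / 4 1 3 2 / 2 3 4 1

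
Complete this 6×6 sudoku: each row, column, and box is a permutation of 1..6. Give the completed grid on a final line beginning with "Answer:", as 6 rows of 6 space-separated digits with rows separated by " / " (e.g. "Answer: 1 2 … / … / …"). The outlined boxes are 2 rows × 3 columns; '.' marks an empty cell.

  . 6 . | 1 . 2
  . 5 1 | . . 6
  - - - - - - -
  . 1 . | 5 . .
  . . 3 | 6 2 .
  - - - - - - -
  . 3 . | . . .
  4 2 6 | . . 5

Step 1. [r6c5∈{1,3}] row 6 places 1 nowhere but r6c5 ⇒ r6c5=1.
Step 2. [r5c6∈{4}] r5c6 is down to just 4. So r5c6=4.
Step 3. [r3c5∈{3,4}] box 4 places 4 nowhere but r3c5 ⇒ r3c5=4.
Step 4. [r2c5∈{3}] r2c5 is down to just 3 ⇒ r2c5=3.
Step 5. [r3c1∈{2,6}] in row 3, 6 fits only at r3c1, so r3c1=6.
Step 6. [r4c1∈{5}] nothing but 5 survives at r4c1, so r4c1=5.
Step 7. [r3c6∈{3}] only 3 remains possible at r3c6. So r3c6=3.
Step 8. [r2c4∈{4}] only 4 remains possible at r2c4, so r2c4=4.
Step 9. [r1c1∈{3}] r1c1 has the single candidate 3. So r1c1=3.
Step 10. [r3c3∈{2}] nothing but 2 survives at r3c3 ⇒ r3c3=2.
Step 11. [r5c4∈{2}] r5c4 is down to just 2. So r5c4=2.
Step 12. [r4c2∈{4}] r4c2 has the single candidate 4 ⇒ r4c2=4.
Step 13. [r2c1∈{2}] r2c1 has the single candidate 2. So r2c1=2.
Step 14. [r1c5∈{5}] r1c5's peers cover all but 5, so r1c5=5.
Step 15. [r1c3∈{4}] r1c3 is down to just 4. So r1c3=4.
Step 16. [r5c3∈{5}] r5c3 is down to just 5. So r5c3=5.
Step 17. [r4c6∈{1}] only 1 remains possible at r4c6. So r4c6=1.
Step 18. [r5c5∈{6}] r5c5 is down to just 6. So r5c5=6.
Step 19. [r6c4∈{3}] only 3 remains possible at r6c4. So r6c4=3.
Step 20. [r5c1∈{1}] r5c1 has the single candidate 1 ⇒ r5c1=1.

Answer: 3 6 4 1 5 2 / 2 5 1 4 3 6 / 6 1 2 5 4 3 / 5 4 3 6 2 1 / 1 3 5 2 6 4 / 4 2 6 3 1 5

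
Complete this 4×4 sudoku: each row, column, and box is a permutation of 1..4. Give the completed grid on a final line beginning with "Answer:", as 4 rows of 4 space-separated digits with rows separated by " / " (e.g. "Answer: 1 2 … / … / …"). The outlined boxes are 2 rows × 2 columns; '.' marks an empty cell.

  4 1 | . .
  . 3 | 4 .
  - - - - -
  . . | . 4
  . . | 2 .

Step 1. [r3c3∈{1,3}] 1 has one home in col 3: r3c3, so r3c3=1.
Step 2. [r3c1∈{2,3}] row 3 places 3 nowhere but r3c1 ⇒ r3c1=3.
Step 3. [r1c4∈{2,3}] 2 has one home in row 1: r1c4. So r1c4=2.
Step 4. [r2c4∈{1}] r2c4 has the single candidate 1, so r2c4=1.
Step 5. [r4c2∈{4}] only 4 remains possible at r4c2. So r4c2=4.
Step 6. [r1c3∈{3}] r1c3's peers cover all but 3 ⇒ r1c3=3.
Step 7. [r3c2∈{2}] only 2 remains possible at r3c2. So r3c2=2.
Step 8. [r4c1∈{1}] r4c1 is down to just 1. So r4c1=1.
Step 9. [r4c4∈{3}] r4c4 has the single candidate 3, so r4c4=3.
Step 10. [r2c1∈{2}] r2c1 has the single candidate 2, so r2c1=2.

Answer: 4 1 3 2 / 2 3 4 1 / 3 2 1 4 / 1 4 2 3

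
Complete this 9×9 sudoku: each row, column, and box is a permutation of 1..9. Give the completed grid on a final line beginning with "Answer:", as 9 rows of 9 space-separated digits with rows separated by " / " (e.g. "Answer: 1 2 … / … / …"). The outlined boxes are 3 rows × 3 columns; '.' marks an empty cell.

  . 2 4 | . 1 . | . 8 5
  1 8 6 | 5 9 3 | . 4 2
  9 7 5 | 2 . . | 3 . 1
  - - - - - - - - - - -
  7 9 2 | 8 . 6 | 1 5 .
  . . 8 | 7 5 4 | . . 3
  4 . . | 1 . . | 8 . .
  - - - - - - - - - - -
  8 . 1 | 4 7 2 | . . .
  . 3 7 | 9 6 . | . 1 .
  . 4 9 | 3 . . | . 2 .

Step 1. [r5c1∈{6}] r5c1's peers cover all but 6 ⇒ r5c1=6.
Step 2. [r5c8∈{9}] r5c8 is down to just 9, so r5c8=9.
Step 3. [r7c2∈{5,6}] in col 2, 6 fits only at r7c2. So r7c2=6.
Step 4. [r9c5∈{8}] nothing but 8 survives at r9c5 ⇒ r9c5=8.
Step 5. [r1c7∈{6,7,9}] row 1 places 9 nowhere but r1c7. So r1c7=9.
Step 6. [r8c6∈{5}] nothing but 5 survives at r8c6. So r8c6=5.
Step 7. [r9c7∈{5,6,7}] in col 7, 6 fits only at r9c7 ⇒ r9c7=6.
Step 8. [r6c8∈{6,7}] col 8 places 7 nowhere but r6c8, so r6c8=7.
Step 9. [r8c9∈{4,8}] row 8 places 8 nowhere but r8c9. So r8c9=8.
Step 10. [r6c5∈{2,3}] across row 6, 2 lands solely at r6c5. So r6c5=2.
Step 11. [r3c6∈{8}] only 8 remains possible at r3c6. So r3c6=8.
Step 12. [r1c4∈{6}] only 6 remains possible at r1c4. So r1c4=6.
Step 13. [r9c6∈{1}] r9c6's peers cover all but 1 ⇒ r9c6=1.
Step 14. [r3c5∈{4}] r3c5 is down to just 4. So r3c5=4.
Step 15. [r4c5∈{3}] nothing but 3 survives at r4c5. So r4c5=3.
Step 16. [r7c7∈{5}] only 5 remains possible at r7c7 ⇒ r7c7=5.
Step 17. [r1c6∈{7}] only 7 remains possible at r1c6, so r1c6=7.
Step 18. [r2c7∈{7}] r2c7 is down to just 7. So r2c7=7.
Step 19. [r6c2∈{5}] r6c2's peers cover all but 5. So r6c2=5.
Step 20. [r1c1∈{3}] r1c1 has the single candidate 3. So r1c1=3.
Step 21. [r9c9∈{7}] only 7 remains possible at r9c9, so r9c9=7.
Step 22. [r6c6∈{9}] only 9 remains possible at r6c6, so r6c6=9.
Step 23. [r3c8∈{6}] nothing but 6 survives at r3c8, so r3c8=6.
Step 24. [r5c2∈{1}] nothing but 1 survives at r5c2, so r5c2=1.
Step 25. [r9c1∈{5}] nothing but 5 survives at r9c1 ⇒ r9c1=5.
Step 26. [r6c9∈{6}] only 6 remains possible at r6c9. So r6c9=6.
Step 27. [r7c9∈{9}] only 9 remains possible at r7c9, so r7c9=9.
Step 28. [r5c7∈{2}] r5c7's peers cover all but 2 ⇒ r5c7=2.
Step 29. [r6c3∈{3}] r6c3 is down to just 3. So r6c3=3.
Step 30. [r8c1∈{2}] only 2 remains possible at r8c1. So r8c1=2.
Step 31. [r8c7∈{4}] r8c7's peers cover all but 4, so r8c7=4.
Step 32. [r7c8∈{3}] nothing but 3 survives at r7c8. So r7c8=3.
Step 33. [r4c9∈{4}] only 4 remains possible at r4c9. So r4c9=4.

Answer: 3 2 4 6 1 7 9 8 5 / 1 8 6 5 9 3 7 4 2 / 9 7 5 2 4 8 3 6 1 / 7 9 2 8 3 6 1 5 4 / 6 1 8 7 5 4 2 9 3 / 4 5 3 1 2 9 8 7 6 / 8 6 1 4 7 2 5 3 9 / 2 3 7 9 6 5 4 1 8 / 5 4 9 3 8 1 6 2 7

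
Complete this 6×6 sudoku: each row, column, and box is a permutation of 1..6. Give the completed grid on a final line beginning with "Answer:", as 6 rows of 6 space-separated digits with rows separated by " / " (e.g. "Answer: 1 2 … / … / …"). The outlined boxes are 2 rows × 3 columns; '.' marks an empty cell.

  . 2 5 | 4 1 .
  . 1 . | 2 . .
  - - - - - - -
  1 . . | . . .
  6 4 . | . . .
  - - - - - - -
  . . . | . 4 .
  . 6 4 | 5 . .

Step 1. [r1c6∈{3,6}] row 1 places 6 nowhere but r1c6, so r1c6=6.
Step 2. [r6c6∈{1,2,3}] across row 6, 1 lands solely at r6c6. So r6c6=1.
Step 3. [r3c5∈{2,3,5,6}] in col 5, 6 fits only at r3c5 ⇒ r3c5=6.
Step 4. [r3c4∈{3}] r3c4's peers cover all but 3. So r3c4=3.
Step 5. [r5c2∈{3,5}] across col 2, 3 lands solely at r5c2, so r5c2=3.
Step 6. [r5c6∈{2}] r5c6's peers cover all but 2, so r5c6=2.
Step 7. [r2c6∈{3,5}] in col 6, 3 fits only at r2c6, so r2c6=3.
Step 8. [r4c5∈{2,5}] r4c5 is the only open cell in col 5 admitting 2. So r4c5=2.
Step 9. [r3c2∈{5}] r3c2's peers cover all but 5, so r3c2=5.
Step 10. [r1c1∈{3}] only 3 remains possible at r1c1 ⇒ r1c1=3.
Step 11. [r2c3∈{6}] only 6 remains possible at r2c3 ⇒ r2c3=6.
Step 12. [r6c1∈{2}] r6c1 has the single candidate 2. So r6c1=2.
Step 13. [r4c4∈{1}] r4c4 has the single candidate 1. So r4c4=1.
Step 14. [r3c6∈{4}] r3c6's peers cover all but 4. So r3c6=4.
Step 15. [r5c3∈{1}] nothing but 1 survives at r5c3. So r5c3=1.
Step 16. [r5c1∈{5}] nothing but 5 survives at r5c1 ⇒ r5c1=5.
Step 17. [r2c5∈{5}] nothing but 5 survives at r2c5. So r2c5=5.
Step 18. [r4c3∈{3}] r4c3 is down to just 3, so r4c3=3.
Step 19. [r4c6∈{5}] r4c6 has the single candidate 5, so r4c6=5.
Step 20. [r5c4∈{6}] r5c4's peers cover all but 6, so r5c4=6.
Step 21. [r3c3∈{2}] r3c3's peers cover all but 2 ⇒ r3c3=2.
Step 22. [r6c5∈{3}] nothing but 3 survives at r6c5 ⇒ r6c5=3.
Step 23. [r2c1∈{4}] r2c1 is down to just 4 ⇒ r2c1=4.

Answer: 3 2 5 4 1 6 / 4 1 6 2 5 3 / 1 5 2 3 6 4 / 6 4 3 1 2 5 / 5 3 1 6 4 2 / 2 6 4 5 3 1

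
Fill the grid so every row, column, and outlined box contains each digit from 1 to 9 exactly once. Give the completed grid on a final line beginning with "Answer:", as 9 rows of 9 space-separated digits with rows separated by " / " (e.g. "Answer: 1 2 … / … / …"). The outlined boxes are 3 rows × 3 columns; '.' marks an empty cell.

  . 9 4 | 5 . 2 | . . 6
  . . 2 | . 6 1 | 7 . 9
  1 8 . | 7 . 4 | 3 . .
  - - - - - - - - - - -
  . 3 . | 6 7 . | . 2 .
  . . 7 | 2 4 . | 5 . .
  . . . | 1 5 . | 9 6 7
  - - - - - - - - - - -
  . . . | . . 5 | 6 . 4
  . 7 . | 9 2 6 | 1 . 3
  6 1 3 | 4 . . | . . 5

Step 1. [r8c8∈{8}] r8c8 is down to just 8 ⇒ r8c8=8.
Step 2. [r6c3∈{8}] r6c3's peers cover all but 8. So r6c3=8.
Step 3. [r5c1∈{9}] only 9 remains possible at r5c1, so r5c1=9.
Step 4. [r9c5∈{8}] nothing but 8 survives at r9c5 ⇒ r9c5=8.
Step 5. [r8c1∈{4,5}] r8c1 is the only open cell in row 8 admitting 4 ⇒ r8c1=4.
Step 6. [r2c2∈{5}] r2c2's peers cover all but 5. So r2c2=5.
Step 7. [r1c5∈{3}] r1c5 has the single candidate 3. So r1c5=3.
Step 8. [r7c8∈{7,9}] in row 7, 7 fits only at r7c8 ⇒ r7c8=7.
Step 9. [r4c3∈{1,5}] in col 3, 1 fits only at r4c3 ⇒ r4c3=1.
Step 10. [r4c9∈{8}] r4c9's peers cover all but 8, so r4c9=8.
Step 11. [r6c1∈{2}] nothing but 2 survives at r6c1. So r6c1=2.
Step 12. [r5c8∈{1,3}] col 8 places 3 nowhere but r5c8, so r5c8=3.
Step 13. [r7c4∈{3}] r7c4 has the single candidate 3 ⇒ r7c4=3.
Step 14. [r4c7∈{4}] r4c7's peers cover all but 4 ⇒ r4c7=4.
Step 15. [r3c5∈{9}] r3c5 has the single candidate 9. So r3c5=9.
Step 16. [r7c3∈{9}] r7c3 is down to just 9. So r7c3=9.
Step 17. [r9c6∈{7}] only 7 remains possible at r9c6, so r9c6=7.
Step 18. [r8c3∈{5}] nothing but 5 survives at r8c3. So r8c3=5.
Step 19. [r2c1∈{3}] r2c1 is down to just 3 ⇒ r2c1=3.
Step 20. [r3c3∈{6}] r3c3 is down to just 6. So r3c3=6.
Step 21. [r3c8∈{5}] r3c8's peers cover all but 5, so r3c8=5.
Step 22. [r6c2∈{4}] r6c2 has the single candidate 4 ⇒ r6c2=4.
Step 23. [r4c6∈{9}] r4c6 has the single candidate 9, so r4c6=9.
Step 24. [r4c1∈{5}] only 5 remains possible at r4c1. So r4c1=5.
Step 25. [r2c4∈{8}] r2c4 is down to just 8, so r2c4=8.
Step 26. [r7c1∈{8}] r7c1's peers cover all but 8. So r7c1=8.
Step 27. [r2c8∈{4}] r2c8 has the single candidate 4. So r2c8=4.
Step 28. [r6c6∈{3}] r6c6 is down to just 3 ⇒ r6c6=3.
Step 29. [r3c9∈{2}] only 2 remains possible at r3c9 ⇒ r3c9=2.
Step 30. [r1c8∈{1}] r1c8 is down to just 1, so r1c8=1.
Step 31. [r9c7∈{2}] only 2 remains possible at r9c7, so r9c7=2.
Step 32. [r1c7∈{8}] nothing but 8 survives at r1c7 ⇒ r1c7=8.
Step 33. [r9c8∈{9}] nothing but 9 survives at r9c8 ⇒ r9c8=9.
Step 34. [r5c9∈{1}] r5c9 is down to just 1. So r5c9=1.
Step 35. [r5c6∈{8}] r5c6 has the single candidate 8 ⇒ r5c6=8.
Step 36. [r5c2∈{6}] r5c2 has the single candidate 6 ⇒ r5c2=6.
Step 37. [r7c2∈{2}] r7c2 is down to just 2 ⇒ r7c2=2.
Step 38. [r7c5∈{1}] only 1 remains possible at r7c5 ⇒ r7c5=1.
Step 39. [r1c1∈{7}] r1c1 has the single candidate 7 ⇒ r1c1=7.

Answer: 7 9 4 5 3 2 8 1 6 / 3 5 2 8 6 1 7 4 9 / 1 8 6 7 9 4 3 5 2 / 5 3 1 6 7 9 4 2 8 / 9 6 7 2 4 8 5 3 1 / 2 4 8 1 5 3 9 6 7 / 8 2 9 3 1 5 6 7 4 / 4 7 5 9 2 6 1 8 3 / 6 1 3 4 8 7 2 9 5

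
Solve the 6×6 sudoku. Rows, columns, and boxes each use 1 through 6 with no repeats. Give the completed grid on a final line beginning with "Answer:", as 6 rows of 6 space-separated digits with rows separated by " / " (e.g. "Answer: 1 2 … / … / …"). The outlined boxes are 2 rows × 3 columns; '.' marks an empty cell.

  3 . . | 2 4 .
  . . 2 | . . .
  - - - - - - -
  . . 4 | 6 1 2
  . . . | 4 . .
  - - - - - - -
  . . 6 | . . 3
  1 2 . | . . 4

Step 1. [r3c1∈{5}] only 5 remains possible at r3c1, so r3c1=5.
Step 2. [r6c4∈{5}] r6c4 is down to just 5 ⇒ r6c4=5.
Step 3. [r1c3∈{1,5}] col 3 places 5 nowhere but r1c3, so r1c3=5.
Step 4. [r4c5∈{3,5}] r4c5 is the only open cell in box 4 admitting 3, so r4c5=3.
Step 5. [r2c5∈{5,6}] across col 5, 5 lands solely at r2c5, so r2c5=5.
Step 6. [r5c1∈{4}] r5c1 has the single candidate 4, so r5c1=4.
Step 7. [r2c1∈{6}] nothing but 6 survives at r2c1. So r2c1=6.
Step 8. [r1c2∈{1}] r1c2 has the single candidate 1 ⇒ r1c2=1.
Step 9. [r2c6∈{1}] nothing but 1 survives at r2c6, so r2c6=1.
Step 10. [r4c2∈{6}] r4c2 is down to just 6, so r4c2=6.
Step 11. [r4c3∈{1}] r4c3 is down to just 1, so r4c3=1.
Step 12. [r4c1∈{2}] nothing but 2 survives at r4c1, so r4c1=2.
Step 13. [r4c6∈{5}] r4c6 is down to just 5. So r4c6=5.
Step 14. [r6c5∈{6}] r6c5 is down to just 6 ⇒ r6c5=6.
Step 15. [r5c2∈{5}] nothing but 5 survives at r5c2, so r5c2=5.
Step 16. [r5c5∈{2}] r5c5 has the single candidate 2 ⇒ r5c5=2.
Step 17. [r1c6∈{6}] only 6 remains possible at r1c6. So r1c6=6.
Step 18. [r5c4∈{1}] r5c4's peers cover all but 1. So r5c4=1.
Step 19. [r3c2∈{3}] r3c2 has the single candidate 3 ⇒ r3c2=3.
Step 20. [r2c2∈{4}] r2c2 is down to just 4 ⇒ r2c2=4.
Step 21. [r6c3∈{3}] r6c3 is down to just 3, so r6c3=3.
Step 22. [r2c4∈{3}] nothing but 3 survives at r2c4, so r2c4=3.

Answer: 3 1 5 2 4 6 / 6 4 2 3 5 1 / 5 3 4 6 1 2 / 2 6 1 4 3 5 / 4 5 6 1 2 3 / 1 2 3 5 6 4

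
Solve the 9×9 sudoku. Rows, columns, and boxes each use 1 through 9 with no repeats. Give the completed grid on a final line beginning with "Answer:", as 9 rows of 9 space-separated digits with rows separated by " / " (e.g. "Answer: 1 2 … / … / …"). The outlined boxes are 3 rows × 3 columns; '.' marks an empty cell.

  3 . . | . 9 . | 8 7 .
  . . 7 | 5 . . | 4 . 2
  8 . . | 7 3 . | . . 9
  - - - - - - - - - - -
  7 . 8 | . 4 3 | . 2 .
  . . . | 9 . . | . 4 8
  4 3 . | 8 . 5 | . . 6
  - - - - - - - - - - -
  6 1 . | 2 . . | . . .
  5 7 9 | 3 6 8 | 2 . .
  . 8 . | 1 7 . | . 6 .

Step 1. [r5c7∈{1,3,5,7}] r5c7 is the only open cell in row 5 admitting 3, so r5c7=3.
Step 2. [r1c4∈{4,6}] in col 4, 4 fits only at r1c4 ⇒ r1c4=4.
Step 3. [r3c7∈{1,5,6}] 6 has one home in col 7: r3c7, so r3c7=6.
Step 4. [r7c9∈{3,4,5,7}] r7c9 is the only open cell in col 9 admitting 7. So r7c9=7.
Step 5. [r4c2∈{5,6,9}] box 4 places 9 nowhere but r4c2 ⇒ r4c2=9.
Step 6. [r9c9∈{3,4,5}] 3 has one home in col 9: r9c9. So r9c9=3.
Step 7. [r9c7∈{5,9}] across row 9, 5 lands solely at r9c7. So r9c7=5.
Step 8. [r2c2∈{6}] r2c2's peers cover all but 6. So r2c2=6.
Step 9. [r2c6∈{1}] nothing but 1 survives at r2c6, so r2c6=1.
Step 10. [r5c1∈{1,2}] 1 has one home in col 1: r5c1, so r5c1=1.
Step 11. [r6c3∈{2}] only 2 remains possible at r6c3 ⇒ r6c3=2.
Step 12. [r3c8∈{1,5}] in col 8, 5 fits only at r3c8, so r3c8=5.
Step 13. [r1c9∈{1}] r1c9's peers cover all but 1, so r1c9=1.
Step 14. [r3c6∈{2}] r3c6 is down to just 2, so r3c6=2.
Step 15. [r7c7∈{9}] r7c7 is down to just 9, so r7c7=9.
Step 16. [r9c3∈{4}] r9c3's peers cover all but 4 ⇒ r9c3=4.
Step 17. [r4c7∈{1}] r4c7 is down to just 1, so r4c7=1.
Step 18. [r5c2∈{5}] r5c2's peers cover all but 5, so r5c2=5.
Step 19. [r4c4∈{6}] only 6 remains possible at r4c4, so r4c4=6.
Step 20. [r4c9∈{5}] only 5 remains possible at r4c9. So r4c9=5.
Step 21. [r7c8∈{8}] nothing but 8 survives at r7c8 ⇒ r7c8=8.
Step 22. [r8c8∈{1}] r8c8 is down to just 1 ⇒ r8c8=1.
Step 23. [r7c6∈{4}] r7c6 is down to just 4. So r7c6=4.
Step 24. [r6c5∈{1}] r6c5 is down to just 1. So r6c5=1.
Step 25. [r2c8∈{3}] nothing but 3 survives at r2c8 ⇒ r2c8=3.
Step 26. [r9c1∈{2}] only 2 remains possible at r9c1 ⇒ r9c1=2.
Step 27. [r5c5∈{2}] r5c5's peers cover all but 2. So r5c5=2.
Step 28. [r2c1∈{9}] r2c1's peers cover all but 9. So r2c1=9.
Step 29. [r6c7∈{7}] nothing but 7 survives at r6c7. So r6c7=7.
Step 30. [r5c6∈{7}] r5c6 is down to just 7. So r5c6=7.
Step 31. [r9c6∈{9}] r9c6's peers cover all but 9 ⇒ r9c6=9.
Step 32. [r6c8∈{9}] nothing but 9 survives at r6c8 ⇒ r6c8=9.
Step 33. [r3c3∈{1}] r3c3 is down to just 1, so r3c3=1.
Step 34. [r1c3∈{5}] r1c3 is down to just 5 ⇒ r1c3=5.
Step 35. [r2c5∈{8}] r2c5 has the single candidate 8. So r2c5=8.
Step 36. [r1c2∈{2}] only 2 remains possible at r1c2 ⇒ r1c2=2.
Step 37. [r7c3∈{3}] only 3 remains possible at r7c3. So r7c3=3.
Step 38. [r1c6∈{6}] r1c6 is down to just 6, so r1c6=6.
Step 39. [r3c2∈{4}] nothing but 4 survives at r3c2. So r3c2=4.
Step 40. [r5c3∈{6}] nothing but 6 survives at r5c3. So r5c3=6.
Step 41. [r8c9∈{4}] nothing but 4 survives at r8c9. So r8c9=4.
Step 42. [r7c5∈{5}] nothing but 5 survives at r7c5. So r7c5=5.

Answer: 3 2 5 4 9 6 8 7 1 / 9 6 7 5 8 1 4 3 2 / 8 4 1 7 3 2 6 5 9 / 7 9 8 6 4 3 1 2 5 / 1 5 6 9 2 7 3 4 8 / 4 3 2 8 1 5 7 9 6 / 6 1 3 2 5 4 9 8 7 / 5 7 9 3 6 8 2 1 4 / 2 8 4 1 7 9 5 6 3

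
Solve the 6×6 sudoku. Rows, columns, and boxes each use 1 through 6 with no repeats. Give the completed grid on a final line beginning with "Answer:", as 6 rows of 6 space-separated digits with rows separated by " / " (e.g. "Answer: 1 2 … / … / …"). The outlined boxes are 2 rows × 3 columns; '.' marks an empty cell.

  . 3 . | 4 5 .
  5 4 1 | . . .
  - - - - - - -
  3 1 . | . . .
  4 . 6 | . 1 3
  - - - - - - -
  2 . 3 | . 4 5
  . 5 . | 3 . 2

Step 1. [r6c5∈{6}] only 6 remains possible at r6c5. So r6c5=6.
Step 2. [r3c5∈{2}] r3c5's peers cover all but 2, so r3c5=2.
Step 3. [r2c6∈{6}] r2c6 is down to just 6, so r2c6=6.
Step 4. [r4c4∈{5}] only 5 remains possible at r4c4. So r4c4=5.
Step 5. [r4c2∈{2}] r4c2's peers cover all but 2, so r4c2=2.
Step 6. [r1c6∈{1}] r1c6 has the single candidate 1. So r1c6=1.
Step 7. [r3c6∈{4}] nothing but 4 survives at r3c6, so r3c6=4.
Step 8. [r3c4∈{6}] r3c4's peers cover all but 6. So r3c4=6.
Step 9. [r5c2∈{6}] r5c2's peers cover all but 6 ⇒ r5c2=6.
Step 10. [r6c1∈{1}] nothing but 1 survives at r6c1. So r6c1=1.
Step 11. [r1c1∈{6}] nothing but 6 survives at r1c1, so r1c1=6.
Step 12. [r5c4∈{1}] nothing but 1 survives at r5c4 ⇒ r5c4=1.
Step 13. [r3c3∈{5}] r3c3's peers cover all but 5. So r3c3=5.
Step 14. [r2c5∈{3}] r2c5's peers cover all but 3 ⇒ r2c5=3.
Step 15. [r1c3∈{2}] r1c3's peers cover all but 2. So r1c3=2.
Step 16. [r6c3∈{4}] r6c3 has the single candidate 4 ⇒ r6c3=4.
Step 17. [r2c4∈{2}] nothing but 2 survives at r2c4, so r2c4=2.

Answer: 6 3 2 4 5 1 / 5 4 1 2 3 6 / 3 1 5 6 2 4 / 4 2 6 5 1 3 / 2 6 3 1 4 5 / 1 5 4 3 6 2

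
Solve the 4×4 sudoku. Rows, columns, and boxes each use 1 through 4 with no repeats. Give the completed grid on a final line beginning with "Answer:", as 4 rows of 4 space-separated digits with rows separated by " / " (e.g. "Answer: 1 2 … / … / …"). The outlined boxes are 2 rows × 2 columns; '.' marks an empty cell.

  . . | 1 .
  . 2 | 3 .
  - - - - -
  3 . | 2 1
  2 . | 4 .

Step 1. [r1c1∈{4}] only 4 remains possible at r1c1 ⇒ r1c1=4.
Step 2. [r2c4∈{4}] r2c4's peers cover all but 4, so r2c4=4.
Step 3. [r4c4∈{3}] nothing but 3 survives at r4c4, so r4c4=3.
Step 4. [r3c2∈{4}] r3c2 has the single candidate 4 ⇒ r3c2=4.
Step 5. [r2c1∈{1}] r2c1 has the single candidate 1, so r2c1=1.
Step 6. [r1c2∈{3}] r1c2 is down to just 3, so r1c2=3.
Step 7. [r1c4∈{2}] nothing but 2 survives at r1c4. So r1c4=2.
Step 8. [r4c2∈{1}] r4c2 is down to just 1 ⇒ r4c2=1.

Answer: 4 3 1 2 / 1 2 3 4 / 3 4 2 1 / 2 1 4 3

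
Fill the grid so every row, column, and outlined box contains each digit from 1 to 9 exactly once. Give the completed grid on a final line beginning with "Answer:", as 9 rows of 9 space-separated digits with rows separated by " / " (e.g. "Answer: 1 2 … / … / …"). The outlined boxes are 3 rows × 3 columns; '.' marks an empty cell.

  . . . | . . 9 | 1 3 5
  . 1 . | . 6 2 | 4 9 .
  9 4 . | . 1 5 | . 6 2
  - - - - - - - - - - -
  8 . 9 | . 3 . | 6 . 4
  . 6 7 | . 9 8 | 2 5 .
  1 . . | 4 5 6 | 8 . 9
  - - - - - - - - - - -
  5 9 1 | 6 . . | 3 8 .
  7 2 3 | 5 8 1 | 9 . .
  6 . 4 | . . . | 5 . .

Step 1. [r7c9∈{7}] r7c9 has the single candidate 7. So r7c9=7.
Step 2. [r2c4∈{3,7,8}] across row 2, 7 lands solely at r2c4. So r2c4=7.
Step 3. [r3c3∈{8}] r3c3 is down to just 8, so r3c3=8.
Step 4. [r9c8∈{1,2}] across col 8, 2 lands solely at r9c8, so r9c8=2.
Step 5. [r4c8∈{1,7}] in col 8, 1 fits only at r4c8 ⇒ r4c8=1.
Step 6. [r9c6∈{3,7}] 3 has one home in col 6: r9c6, so r9c6=3.
Step 7. [r1c5∈{4}] nothing but 4 survives at r1c5 ⇒ r1c5=4.
Step 8. [r1c1∈{2}] r1c1 has the single candidate 2 ⇒ r1c1=2.
Step 9. [r5c9∈{3}] r5c9 is down to just 3. So r5c9=3.
Step 10. [r8c8∈{4}] r8c8 has the single candidate 4 ⇒ r8c8=4.
Step 11. [r8c9∈{6}] r8c9's peers cover all but 6 ⇒ r8c9=6.
Step 12. [r3c7∈{7}] nothing but 7 survives at r3c7 ⇒ r3c7=7.
Step 13. [r9c4∈{9}] only 9 remains possible at r9c4. So r9c4=9.
Step 14. [r9c5∈{7}] nothing but 7 survives at r9c5 ⇒ r9c5=7.
Step 15. [r1c4∈{8}] r1c4 has the single candidate 8, so r1c4=8.
Step 16. [r6c8∈{7}] only 7 remains possible at r6c8. So r6c8=7.
Step 17. [r5c4∈{1}] r5c4 is down to just 1. So r5c4=1.
Step 18. [r4c6∈{7}] r4c6's peers cover all but 7 ⇒ r4c6=7.
Step 19. [r2c9∈{8}] only 8 remains possible at r2c9. So r2c9=8.
Step 20. [r5c1∈{4}] r5c1 is down to just 4, so r5c1=4.
Step 21. [r6c2∈{3}] r6c2's peers cover all but 3 ⇒ r6c2=3.
Step 22. [r4c2∈{5}] nothing but 5 survives at r4c2. So r4c2=5.
Step 23. [r1c3∈{6}] only 6 remains possible at r1c3 ⇒ r1c3=6.
Step 24. [r7c6∈{4}] r7c6 has the single candidate 4 ⇒ r7c6=4.
Step 25. [r4c4∈{2}] r4c4 has the single candidate 2. So r4c4=2.
Step 26. [r1c2∈{7}] r1c2 has the single candidate 7, so r1c2=7.
Step 27. [r9c9∈{1}] r9c9's peers cover all but 1 ⇒ r9c9=1.
Step 28. [r6c3∈{2}] r6c3 is down to just 2. So r6c3=2.
Step 29. [r9c2∈{8}] nothing but 8 survives at r9c2 ⇒ r9c2=8.
Step 30. [r3c4∈{3}] r3c4 is down to just 3, so r3c4=3.
Step 31. [r7c5∈{2}] only 2 remains possible at r7c5 ⇒ r7c5=2.
Step 32. [r2c3∈{5}] only 5 remains possible at r2c3 ⇒ r2c3=5.
Step 33. [r2c1∈{3}] r2c1's peers cover all but 3. So r2c1=3.

Answer: 2 7 6 8 4 9 1 3 5 / 3 1 5 7 6 2 4 9 8 / 9 4 8 3 1 5 7 6 2 / 8 5 9 2 3 7 6 1 4 / 4 6 7 1 9 8 2 5 3 / 1 3 2 4 5 6 8 7 9 / 5 9 1 6 2 4 3 8 7 / 7 2 3 5 8 1 9 4 6 / 6 8 4 9 7 3 5 2 1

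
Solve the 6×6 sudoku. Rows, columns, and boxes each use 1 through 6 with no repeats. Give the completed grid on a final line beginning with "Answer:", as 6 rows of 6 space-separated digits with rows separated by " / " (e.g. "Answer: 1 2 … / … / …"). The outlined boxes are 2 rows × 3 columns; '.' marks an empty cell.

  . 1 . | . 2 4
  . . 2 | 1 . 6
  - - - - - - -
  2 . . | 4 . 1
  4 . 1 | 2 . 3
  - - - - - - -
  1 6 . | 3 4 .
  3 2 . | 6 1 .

Step 1. [r4c2∈{5}] r4c2's peers cover all but 5, so r4c2=5.
Step 2. [r1c3∈{3,5,6}] across row 1, 3 lands solely at r1c3 ⇒ r1c3=3.
Step 3. [r1c4∈{5}] nothing but 5 survives at r1c4, so r1c4=5.
Step 4. [r6c6∈{5}] r6c6's peers cover all but 5. So r6c6=5.
Step 5. [r3c5∈{5,6}] across row 3, 5 lands solely at r3c5. So r3c5=5.
Step 6. [r1c1∈{6}] r1c1 has the single candidate 6 ⇒ r1c1=6.
Step 7. [r4c5∈{6}] only 6 remains possible at r4c5 ⇒ r4c5=6.
Step 8. [r3c3∈{6}] only 6 remains possible at r3c3. So r3c3=6.
Step 9. [r3c2∈{3}] r3c2's peers cover all but 3. So r3c2=3.
Step 10. [r2c5∈{3}] r2c5 has the single candidate 3. So r2c5=3.
Step 11. [r5c6∈{2}] r5c6 is down to just 2. So r5c6=2.
Step 12. [r5c3∈{5}] r5c3 has the single candidate 5. So r5c3=5.
Step 13. [r2c1∈{5}] r2c1 is down to just 5, so r2c1=5.
Step 14. [r6c3∈{4}] r6c3's peers cover all but 4 ⇒ r6c3=4.
Step 15. [r2c2∈{4}] r2c2 is down to just 4. So r2c2=4.

Answer: 6 1 3 5 2 4 / 5 4 2 1 3 6 / 2 3 6 4 5 1 / 4 5 1 2 6 3 / 1 6 5 3 4 2 / 3 2 4 6 1 5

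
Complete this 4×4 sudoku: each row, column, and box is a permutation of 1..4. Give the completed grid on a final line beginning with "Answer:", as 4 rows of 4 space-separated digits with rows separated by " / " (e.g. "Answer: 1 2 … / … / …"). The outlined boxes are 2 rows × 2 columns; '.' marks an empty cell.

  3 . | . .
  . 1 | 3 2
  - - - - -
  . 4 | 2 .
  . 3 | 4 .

Step 1. [r4c4∈{1}] nothing but 1 survives at r4c4, so r4c4=1.
Step 2. [r1c2∈{2}] only 2 remains possible at r1c2. So r1c2=2.
Step 3. [r1c4∈{4}] r1c4 is down to just 4. So r1c4=4.
Step 4. [r1c3∈{1}] only 1 remains possible at r1c3, so r1c3=1.
Step 5. [r4c1∈{2}] r4c1 has the single candidate 2 ⇒ r4c1=2.
Step 6. [r3c4∈{3}] r3c4 has the single candidate 3. So r3c4=3.
Step 7. [r3c1∈{1}] only 1 remains possible at r3c1 ⇒ r3c1=1.
Step 8. [r2c1∈{4}] nothing but 4 survives at r2c1. So r2c1=4.

Answer: 3 2 1 4 / 4 1 3 2 / 1 4 2 3 / 2 3 4 1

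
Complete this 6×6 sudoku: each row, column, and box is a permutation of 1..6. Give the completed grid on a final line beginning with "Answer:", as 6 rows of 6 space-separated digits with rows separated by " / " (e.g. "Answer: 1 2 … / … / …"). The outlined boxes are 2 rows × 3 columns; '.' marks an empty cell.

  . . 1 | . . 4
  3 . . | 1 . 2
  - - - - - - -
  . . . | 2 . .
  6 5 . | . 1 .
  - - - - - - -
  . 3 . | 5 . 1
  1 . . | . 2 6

Step 1. [r6c2∈{4}] r6c2 is down to just 4. So r6c2=4.
Step 2. [r3c5∈{3,4,5,6}] in row 3, 6 fits only at r3c5, so r3c5=6.
Step 3. [r2c3∈{4,5,6}] r2c3 is the only open cell in row 2 admitting 4, so r2c3=4.
Step 4. [r4c6∈{3}] nothing but 3 survives at r4c6 ⇒ r4c6=3.
Step 5. [r1c2∈{2,6}] in col 2, 2 fits only at r1c2 ⇒ r1c2=2.
Step 6. [r1c5∈{3,5}] across col 5, 3 lands solely at r1c5, so r1c5=3.
Step 7. [r5c3∈{2,6}] row 5 places 6 nowhere but r5c3. So r5c3=6.
Step 8. [r5c5∈{4}] nothing but 4 survives at r5c5, so r5c5=4.
Step 9. [r2c5∈{5}] r2c5 is down to just 5. So r2c5=5.
Step 10. [r2c2∈{6}] only 6 remains possible at r2c2, so r2c2=6.
Step 11. [r3c1∈{4}] r3c1's peers cover all but 4. So r3c1=4.
Step 12. [r1c1∈{5}] r1c1's peers cover all but 5 ⇒ r1c1=5.
Step 13. [r4c3∈{2}] only 2 remains possible at r4c3. So r4c3=2.
Step 14. [r6c3∈{5}] r6c3 is down to just 5, so r6c3=5.
Step 15. [r3c2∈{1}] r3c2's peers cover all but 1. So r3c2=1.
Step 16. [r3c6∈{5}] r3c6's peers cover all but 5. So r3c6=5.
Step 17. [r4c4∈{4}] r4c4 has the single candidate 4 ⇒ r4c4=4.
Step 18. [r3c3∈{3}] r3c3 has the single candidate 3, so r3c3=3.
Step 19. [r5c1∈{2}] nothing but 2 survives at r5c1, so r5c1=2.
Step 20. [r6c4∈{3}] nothing but 3 survives at r6c4. So r6c4=3.
Step 21. [r1c4∈{6}] r1c4 is down to just 6 ⇒ r1c4=6.

Answer: 5 2 1 6 3 4 / 3 6 4 1 5 2 / 4 1 3 2 6 5 / 6 5 2 4 1 3 / 2 3 6 5 4 1 / 1 4 5 3 2 6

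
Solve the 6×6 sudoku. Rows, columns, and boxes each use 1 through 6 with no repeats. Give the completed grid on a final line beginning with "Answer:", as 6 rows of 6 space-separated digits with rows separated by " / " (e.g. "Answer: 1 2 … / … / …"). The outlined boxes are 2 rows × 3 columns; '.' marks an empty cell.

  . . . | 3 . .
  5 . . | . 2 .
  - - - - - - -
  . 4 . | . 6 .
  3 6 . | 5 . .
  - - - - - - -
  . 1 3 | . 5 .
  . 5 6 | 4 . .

Step 1. [r6c1∈{2}] only 2 remains possible at r6c1 ⇒ r6c1=2.
Step 2. [r3c1∈{1}] nothing but 1 survives at r3c1. So r3c1=1.
Step 3. [r2c4∈{1,6}] across col 4, 1 lands solely at r2c4, so r2c4=1.
Step 4. [r1c5∈{4}] r1c5's peers cover all but 4, so r1c5=4.
Step 5. [r3c4∈{2}] r3c4 is down to just 2, so r3c4=2.
Step 6. [r2c6∈{6}] r2c6's peers cover all but 6 ⇒ r2c6=6.
Step 7. [r4c5∈{1}] r4c5's peers cover all but 1 ⇒ r4c5=1.
Step 8. [r3c6∈{3}] r3c6 has the single candidate 3 ⇒ r3c6=3.
Step 9. [r1c3∈{1,2}] across row 1, 1 lands solely at r1c3. So r1c3=1.
Step 10. [r1c2∈{2}] r1c2's peers cover all but 2 ⇒ r1c2=2.
Step 11. [r5c6∈{2}] r5c6 has the single candidate 2. So r5c6=2.
Step 12. [r1c6∈{5}] nothing but 5 survives at r1c6, so r1c6=5.
Step 13. [r6c5∈{3}] only 3 remains possible at r6c5. So r6c5=3.
Step 14. [r3c3∈{5}] r3c3 is down to just 5. So r3c3=5.
Step 15. [r2c2∈{3}] r2c2 has the single candidate 3 ⇒ r2c2=3.
Step 16. [r4c6∈{4}] r4c6 has the single candidate 4. So r4c6=4.
Step 17. [r5c4∈{6}] r5c4's peers cover all but 6 ⇒ r5c4=6.
Step 18. [r5c1∈{4}] nothing but 4 survives at r5c1, so r5c1=4.
Step 19. [r4c3∈{2}] r4c3 has the single candidate 2 ⇒ r4c3=2.
Step 20. [r6c6∈{1}] r6c6's peers cover all but 1 ⇒ r6c6=1.
Step 21. [r2c3∈{4}] nothing but 4 survives at r2c3. So r2c3=4.
Step 22. [r1c1∈{6}] r1c1 is down to just 6, so r1c1=6.

Answer: 6 2 1 3 4 5 / 5 3 4 1 2 6 / 1 4 5 2 6 3 / 3 6 2 5 1 4 / 4 1 3 6 5 2 / 2 5 6 4 3 1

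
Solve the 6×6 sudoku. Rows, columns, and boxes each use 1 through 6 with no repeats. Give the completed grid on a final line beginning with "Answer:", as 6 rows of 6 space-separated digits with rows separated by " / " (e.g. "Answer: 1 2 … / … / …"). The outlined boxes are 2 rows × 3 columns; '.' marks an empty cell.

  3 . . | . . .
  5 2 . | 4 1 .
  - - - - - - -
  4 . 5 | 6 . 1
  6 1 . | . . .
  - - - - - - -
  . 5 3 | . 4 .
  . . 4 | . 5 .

Step 1. [r1c5∈{2,6}] in col 5, 6 fits only at r1c5 ⇒ r1c5=6.
Step 2. [r3c5∈{2,3}] 2 has one home in row 3: r3c5, so r3c5=2.
Step 3. [r4c6∈{3,4,5}] in row 4, 4 fits only at r4c6. So r4c6=4.
Step 4. [r5c6∈{2,6}] row 5 places 6 nowhere but r5c6, so r5c6=6.
Step 5. [r4c4∈{3,5}] row 4 places 5 nowhere but r4c4 ⇒ r4c4=5.
Step 6. [r1c4∈{2}] nothing but 2 survives at r1c4 ⇒ r1c4=2.
Step 7. [r6c4∈{1,3}] r6c4 is the only open cell in col 4 admitting 3, so r6c4=3.
Step 8. [r5c1∈{1,2}] in row 5, 2 fits only at r5c1, so r5c1=2.
Step 9. [r1c2∈{4}] nothing but 4 survives at r1c2. So r1c2=4.
Step 10. [r5c4∈{1}] only 1 remains possible at r5c4, so r5c4=1.
Step 11. [r6c1∈{1}] only 1 remains possible at r6c1, so r6c1=1.
Step 12. [r6c2∈{6}] r6c2 has the single candidate 6. So r6c2=6.
Step 13. [r4c3∈{2}] r4c3's peers cover all but 2. So r4c3=2.
Step 14. [r1c3∈{1}] only 1 remains possible at r1c3 ⇒ r1c3=1.
Step 15. [r4c5∈{3}] nothing but 3 survives at r4c5, so r4c5=3.
Step 16. [r6c6∈{2}] r6c6's peers cover all but 2 ⇒ r6c6=2.
Step 17. [r2c3∈{6}] r2c3 has the single candidate 6, so r2c3=6.
Step 18. [r2c6∈{3}] only 3 remains possible at r2c6, so r2c6=3.
Step 19. [r3c2∈{3}] r3c2's peers cover all but 3 ⇒ r3c2=3.
Step 20. [r1c6∈{5}] r1c6's peers cover all but 5 ⇒ r1c6=5.

Answer: 3 4 1 2 6 5 / 5 2 6 4 1 3 / 4 3 5 6 2 1 / 6 1 2 5 3 4 / 2 5 3 1 4 6 / 1 6 4 3 5 2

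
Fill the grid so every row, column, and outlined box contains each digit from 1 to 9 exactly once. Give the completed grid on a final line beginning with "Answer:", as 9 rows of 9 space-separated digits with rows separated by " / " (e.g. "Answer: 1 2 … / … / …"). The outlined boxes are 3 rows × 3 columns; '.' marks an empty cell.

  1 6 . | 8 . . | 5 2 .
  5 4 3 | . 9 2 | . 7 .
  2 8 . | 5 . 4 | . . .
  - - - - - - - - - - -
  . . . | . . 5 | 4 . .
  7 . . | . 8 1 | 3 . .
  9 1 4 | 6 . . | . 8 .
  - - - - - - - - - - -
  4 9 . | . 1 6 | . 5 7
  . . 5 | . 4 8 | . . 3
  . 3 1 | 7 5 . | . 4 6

Step 1. [r4c2∈{2}] r4c2 is down to just 2 ⇒ r4c2=2.
Step 2. [r9c7∈{2,8,9}] row 9 places 2 nowhere but r9c7. So r9c7=2.
Step 3. [r4c5∈{3,7}] row 4 places 7 nowhere but r4c5, so r4c5=7.
Step 4. [r2c7∈{1,6,8}] across row 2, 6 lands solely at r2c7. So r2c7=6.
Step 5. [r1c5∈{3}] only 3 remains possible at r1c5. So r1c5=3.
Step 6. [r4c1∈{3,6,8}] col 1 places 3 nowhere but r4c1, so r4c1=3.
Step 7. [r4c4∈{9}] nothing but 9 survives at r4c4, so r4c4=9.
Step 8. [r4c9∈{1}] r4c9 has the single candidate 1, so r4c9=1.
Step 9. [r3c9∈{9}] r3c9 has the single candidate 9 ⇒ r3c9=9.
Step 10. [r3c7∈{1}] r3c7 has the single candidate 1, so r3c7=1.
Step 11. [r4c8∈{6}] only 6 remains possible at r4c8, so r4c8=6.
Step 12. [r8c4∈{2}] nothing but 2 survives at r8c4 ⇒ r8c4=2.
Step 13. [r6c9∈{2,5}] r6c9 is the only open cell in row 6 admitting 5, so r6c9=5.
Step 14. [r7c7∈{8}] r7c7 is down to just 8. So r7c7=8.
Step 15. [r8c8∈{1,9}] in row 8, 1 fits only at r8c8 ⇒ r8c8=1.
Step 16. [r1c3∈{7,9}] 9 has one home in row 1: r1c3 ⇒ r1c3=9.
Step 17. [r3c5∈{6}] r3c5 is down to just 6 ⇒ r3c5=6.
Step 18. [r1c6∈{7}] r1c6's peers cover all but 7 ⇒ r1c6=7.
Step 19. [r3c3∈{7}] r3c3's peers cover all but 7. So r3c3=7.
Step 20. [r6c5∈{2}] r6c5 has the single candidate 2 ⇒ r6c5=2.
Step 21. [r2c4∈{1}] r2c4's peers cover all but 1. So r2c4=1.
Step 22. [r8c1∈{6}] r8c1 is down to just 6, so r8c1=6.
Step 23. [r9c6∈{9}] r9c6 has the single candidate 9, so r9c6=9.
Step 24. [r5c2∈{5}] only 5 remains possible at r5c2 ⇒ r5c2=5.
Step 25. [r5c4∈{4}] r5c4's peers cover all but 4 ⇒ r5c4=4.
Step 26. [r4c3∈{8}] r4c3 has the single candidate 8 ⇒ r4c3=8.
Step 27. [r7c4∈{3}] only 3 remains possible at r7c4 ⇒ r7c4=3.
Step 28. [r1c9∈{4}] r1c9 has the single candidate 4, so r1c9=4.
Step 29. [r3c8∈{3}] r3c8 is down to just 3. So r3c8=3.
Step 30. [r8c2∈{7}] r8c2 is down to just 7. So r8c2=7.
Step 31. [r6c7∈{7}] only 7 remains possible at r6c7 ⇒ r6c7=7.
Step 32. [r5c8∈{9}] only 9 remains possible at r5c8 ⇒ r5c8=9.
Step 33. [r5c3∈{6}] r5c3's peers cover all but 6 ⇒ r5c3=6.
Step 34. [r9c1∈{8}] nothing but 8 survives at r9c1 ⇒ r9c1=8.
Step 35. [r5c9∈{2}] nothing but 2 survives at r5c9. So r5c9=2.
Step 36. [r2c9∈{8}] r2c9 is down to just 8. So r2c9=8.
Step 37. [r8c7∈{9}] nothing but 9 survives at r8c7 ⇒ r8c7=9.
Step 38. [r6c6∈{3}] only 3 remains possible at r6c6, so r6c6=3.
Step 39. [r7c3∈{2}] r7c3 has the single candidate 2 ⇒ r7c3=2.

Answer: 1 6 9 8 3 7 5 2 4 / 5 4 3 1 9 2 6 7 8 / 2 8 7 5 6 4 1 3 9 / 3 2 8 9 7 5 4 6 1 / 7 5 6 4 8 1 3 9 2 / 9 1 4 6 2 3 7 8 5 / 4 9 2 3 1 6 8 5 7 / 6 7 5 2 4 8 9 1 3 / 8 3 1 7 5 9 2 4 6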